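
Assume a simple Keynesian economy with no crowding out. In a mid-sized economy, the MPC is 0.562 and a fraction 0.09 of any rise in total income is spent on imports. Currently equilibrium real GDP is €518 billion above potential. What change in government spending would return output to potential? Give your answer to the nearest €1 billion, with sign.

−€274 billion

Spending multiplier = 1/(1 − c + m) = 1/(1 − 0.562 + 0.09) = 1/0.528 ≈ 1.894.
Need ΔY = −€518 billion, so ΔG = ΔY/k = (−€518 billion) × 0.528 ≈ −€274 billion.
The government should cut government spending by €274 billion.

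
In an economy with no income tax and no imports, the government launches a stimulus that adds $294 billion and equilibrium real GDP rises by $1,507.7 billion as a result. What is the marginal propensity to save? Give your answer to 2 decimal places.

0.19

Implied spending multiplier k = ΔY/ΔG = 1,507.7/294 ≈ 5.1282.
Since k = 1/(1 − MPC), MPC = 1 − 1/k = 1 − ΔG/ΔY = 1 − 294/1,507.7 ≈ 0.81.
MPS = 1 − MPC = 0.19.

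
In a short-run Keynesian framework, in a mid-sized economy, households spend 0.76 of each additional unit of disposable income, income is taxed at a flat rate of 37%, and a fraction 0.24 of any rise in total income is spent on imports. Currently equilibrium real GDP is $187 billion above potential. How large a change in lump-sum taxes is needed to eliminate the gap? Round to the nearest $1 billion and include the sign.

+$187 billion

Spending multiplier = 1/(1 − c(1−t) + m) = 1/(1 − 0.76×0.63 + 0.24) = 1/0.7612 ≈ 1.314.
Tax multiplier = −c·k = −0.76/0.7612 ≈ −0.998. Need ΔY = −$187 billion, so ΔT = ΔY/(−c·k) = −(−$187 billion) × 0.7612 / 0.76 ≈ +$187 billion.
The government should raise lump-sum taxes by $187 billion.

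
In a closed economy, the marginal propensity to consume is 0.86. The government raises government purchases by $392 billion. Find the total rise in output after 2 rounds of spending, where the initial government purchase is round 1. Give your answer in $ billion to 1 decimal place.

Round 1 adds ΔG = $392 billion; each later round is MPC = 0.86 times the previous.
After 2 rounds: 392 + 337.12 = ΔG·(1 − c^2)/(1 − c) = 392 × (1 − 0.7396)/0.14 ≈ $729.1 billion.

$729.1 billion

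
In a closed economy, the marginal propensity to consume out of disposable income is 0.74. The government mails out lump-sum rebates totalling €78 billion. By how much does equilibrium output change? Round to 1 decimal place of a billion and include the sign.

+€222.0 billion

A lump-sum tax change of −€78 billion shifts disposable income by +€78 billion; first-round consumption changes by −c × ΔT = −0.74 × (−€78 billion) = +€57.72 billion.
Expenditure multiplier = 1/(1 − MPC) = 1/(1 − 0.74) = 1/0.26 ≈ 3.846.
The tax multiplier is −c × k ≈ −2.846, so ΔY = k × (−c·ΔT) = (+€57.72 billion) / 0.26 = +€222 billion.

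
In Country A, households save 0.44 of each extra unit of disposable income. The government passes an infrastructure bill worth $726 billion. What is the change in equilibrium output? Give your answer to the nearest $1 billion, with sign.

MPC = 1 − MPS = 1 − 0.44 = 0.56.
Government-spending multiplier = 1/(1 − MPC) = 1/(1 − 0.56) = 1/0.44 ≈ 2.273.
ΔY = k × ΔG = (+$726 billion) / 0.44 = +$1,650 billion.

+$1,650 billion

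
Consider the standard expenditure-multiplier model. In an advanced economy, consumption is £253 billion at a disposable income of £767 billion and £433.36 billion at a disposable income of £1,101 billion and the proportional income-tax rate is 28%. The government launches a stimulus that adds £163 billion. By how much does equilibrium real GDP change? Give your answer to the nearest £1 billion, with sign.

+£267 billion

MPC = ΔC/ΔYd = (433.36 − 253)/(1,101 − 767) = 180.36/334 = 0.54.
Expenditure multiplier = 1/(1 − c(1−t)) = 1/(1 − 0.54×0.72) = 1/0.6112 ≈ 1.636.
ΔY = k × ΔG = (+£163 billion) / 0.6112 ≈ +£267 billion.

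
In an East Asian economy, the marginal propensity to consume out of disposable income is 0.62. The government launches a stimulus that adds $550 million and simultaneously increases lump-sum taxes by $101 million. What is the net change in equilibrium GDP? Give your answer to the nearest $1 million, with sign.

Expenditure multiplier = 1/(1 − MPC) = 1/(1 − 0.62) = 1/0.38 ≈ 2.632.
ΔG contributes k·ΔG = (+$550 million) / 0.38 ≈ +$1,447.4 million.
ΔT of +$101 million changes first-round spending by −c·ΔT = −$62.62 million, contributing k·(−c·ΔT) = (−$62.62 million) / 0.38 ≈ −$164.8 million.
Net ΔY = k(ΔG − c·ΔT) = (+$487.38 million) / 0.38 ≈ +$1,283 million.

+$1,283 million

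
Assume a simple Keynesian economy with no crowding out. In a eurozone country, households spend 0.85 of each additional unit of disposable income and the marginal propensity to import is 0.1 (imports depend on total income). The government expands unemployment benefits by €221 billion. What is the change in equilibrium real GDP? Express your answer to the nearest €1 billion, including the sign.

The transfer change shifts disposable income by +€221 billion, so first-round consumption changes by c·ΔTR = 0.85 × (+€221 billion) = +€187.85 billion.
Expenditure multiplier = 1/(1 − c + m) = 1/(1 − 0.85 + 0.1) = 1/0.25 = 4.
The transfer multiplier is c × k = 3.4, so ΔY = k × (c·ΔTR) = (+€187.85 billion) / 0.25 ≈ +€751 billion.

+€751 billion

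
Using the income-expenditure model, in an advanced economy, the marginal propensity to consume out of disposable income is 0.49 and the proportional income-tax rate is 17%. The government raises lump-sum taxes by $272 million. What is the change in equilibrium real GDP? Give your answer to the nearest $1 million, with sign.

−$225 million

A lump-sum tax change of +$272 million shifts disposable income by −$272 million; first-round consumption changes by −c × ΔT = −0.49 × (+$272 million) = −$133.28 million.
Expenditure multiplier = 1/(1 − c(1−t)) = 1/(1 − 0.49×0.83) = 1/0.5933 ≈ 1.685.
The tax multiplier is −c × k ≈ −0.826, so ΔY = k × (−c·ΔT) = (−$133.28 million) / 0.5933 ≈ −$225 million.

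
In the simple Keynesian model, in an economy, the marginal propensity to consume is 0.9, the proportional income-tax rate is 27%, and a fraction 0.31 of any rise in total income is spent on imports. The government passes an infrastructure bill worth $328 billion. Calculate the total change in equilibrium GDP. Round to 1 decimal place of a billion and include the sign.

+$502.3 billion

Spending multiplier = 1/(1 − c(1−t) + m) = 1/(1 − 0.9×0.73 + 0.31) = 1/0.653 ≈ 1.531.
ΔY = k × ΔG = (+$328 billion) / 0.653 ≈ +$502.3 billion.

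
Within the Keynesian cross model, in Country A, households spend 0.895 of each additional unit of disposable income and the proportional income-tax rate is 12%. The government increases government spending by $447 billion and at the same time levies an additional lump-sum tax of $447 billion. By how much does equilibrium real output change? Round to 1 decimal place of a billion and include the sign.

Expenditure multiplier = 1/(1 − c(1−t)) = 1/(1 − 0.895×0.88) = 1/0.2124 ≈ 4.708.
ΔG contributes k·ΔG = (+$447 billion) / 0.2124 ≈ +$2,104.5 billion.
ΔT of +$447 billion changes first-round spending by −c·ΔT = −$400.065 billion, contributing k·(−c·ΔT) = (−$400.065 billion) / 0.2124 ≈ −$1,883.5 billion.
Net ΔY = k(ΔG − c·ΔT) = (+$46.935 billion) / 0.2124 ≈ +$221 billion.

+$221.0 billion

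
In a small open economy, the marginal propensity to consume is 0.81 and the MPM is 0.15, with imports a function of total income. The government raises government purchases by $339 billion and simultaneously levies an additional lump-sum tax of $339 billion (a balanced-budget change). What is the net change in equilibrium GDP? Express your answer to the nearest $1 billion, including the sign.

Expenditure multiplier = 1/(1 − c + m) = 1/(1 − 0.81 + 0.15) = 1/0.34 ≈ 2.941.
ΔG contributes k·ΔG = (+$339 billion) / 0.34 ≈ +$997.1 billion.
ΔT of +$339 billion changes first-round spending by −c·ΔT = −$274.59 billion, contributing k·(−c·ΔT) = (−$274.59 billion) / 0.34 ≈ −$807.6 billion.
Net ΔY = k(ΔG − c·ΔT) = (+$64.41 billion) / 0.34 ≈ +$189 billion.

+$189 billion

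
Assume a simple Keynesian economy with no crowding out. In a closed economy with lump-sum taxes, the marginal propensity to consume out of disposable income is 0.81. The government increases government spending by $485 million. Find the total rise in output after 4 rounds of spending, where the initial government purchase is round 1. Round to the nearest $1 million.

$1,454 million

Round 1 adds ΔG = $485 million; each later round is MPC = 0.81 times the previous.
After 4 rounds: 485 + 392.85 + 318.2085 + 257.748885 = ΔG·(1 − c^4)/(1 − c) = 485 × (1 − 0.43046721)/0.19 ≈ $1,454 million.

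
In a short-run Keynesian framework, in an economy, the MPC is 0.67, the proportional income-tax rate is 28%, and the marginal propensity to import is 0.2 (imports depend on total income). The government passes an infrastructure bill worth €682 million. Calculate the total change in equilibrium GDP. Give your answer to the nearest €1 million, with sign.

Expenditure multiplier = 1/(1 − c(1−t) + m) = 1/(1 − 0.67×0.72 + 0.2) = 1/0.7176 ≈ 1.394.
ΔY = k × ΔG = (+€682 million) / 0.7176 ≈ +€950 million.

+€950 million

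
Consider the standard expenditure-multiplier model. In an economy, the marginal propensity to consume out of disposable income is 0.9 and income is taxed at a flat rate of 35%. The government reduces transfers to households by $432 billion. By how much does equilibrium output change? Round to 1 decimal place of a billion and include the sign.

−$936.9 billion

The transfer change shifts disposable income by −$432 billion, so first-round consumption changes by c·ΔTR = 0.9 × (−$432 billion) = −$388.8 billion.
Expenditure multiplier = 1/(1 − c(1−t)) = 1/(1 − 0.9×0.65) = 1/0.415 ≈ 2.41.
The transfer multiplier is c × k ≈ 2.169, so ΔY = k × (c·ΔTR) = (−$388.8 billion) / 0.415 ≈ −$936.9 billion.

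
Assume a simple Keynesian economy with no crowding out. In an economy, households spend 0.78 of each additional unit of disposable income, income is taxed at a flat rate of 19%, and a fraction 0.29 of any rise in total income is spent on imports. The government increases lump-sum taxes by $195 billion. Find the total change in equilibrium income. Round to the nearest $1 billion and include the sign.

−$231 billion

A lump-sum tax change of +$195 billion shifts disposable income by −$195 billion; first-round consumption changes by −c × ΔT = −0.78 × (+$195 billion) = −$152.1 billion.
Expenditure multiplier = 1/(1 − c(1−t) + m) = 1/(1 − 0.78×0.81 + 0.29) = 1/0.6582 ≈ 1.519.
The tax multiplier is −c × k ≈ −1.185, so ΔY = k × (−c·ΔT) = (−$152.1 billion) / 0.6582 ≈ −$231 billion.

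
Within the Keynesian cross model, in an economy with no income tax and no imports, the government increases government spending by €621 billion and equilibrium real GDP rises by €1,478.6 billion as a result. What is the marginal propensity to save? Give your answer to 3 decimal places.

0.420

Implied spending multiplier k = ΔY/ΔG = 1,478.6/621 ≈ 2.381.
Since k = 1/(1 − MPC), MPC = 1 − 1/k = 1 − ΔG/ΔY = 1 − 621/1,478.6 ≈ 0.580.
MPS = 1 − MPC = 0.420.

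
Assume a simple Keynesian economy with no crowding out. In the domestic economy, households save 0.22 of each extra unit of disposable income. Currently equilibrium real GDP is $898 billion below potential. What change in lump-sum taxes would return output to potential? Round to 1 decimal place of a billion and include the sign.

−$253.3 billion

MPC = 1 − MPS = 1 − 0.22 = 0.78.
Spending multiplier = 1/(1 − MPC) = 1/(1 − 0.78) = 1/0.22 ≈ 4.545.
Tax multiplier = −c·k = −0.78/0.22 ≈ −3.545. Need ΔY = +$898 billion, so ΔT = ΔY/(−c·k) = −(+$898 billion) × 0.22 / 0.78 ≈ −$253.3 billion.
The government should cut lump-sum taxes by $253.3 billion.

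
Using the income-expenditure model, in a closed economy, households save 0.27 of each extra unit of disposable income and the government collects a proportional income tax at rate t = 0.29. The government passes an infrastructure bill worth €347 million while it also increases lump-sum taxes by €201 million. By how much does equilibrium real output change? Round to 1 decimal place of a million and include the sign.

+€415.8 million

MPC = 1 − MPS = 1 − 0.27 = 0.73.
Expenditure multiplier = 1/(1 − c(1−t)) = 1/(1 − 0.73×0.71) = 1/0.4817 ≈ 2.076.
ΔG contributes k·ΔG = (+€347 million) / 0.4817 ≈ +€720.4 million.
ΔT of +€201 million changes first-round spending by −c·ΔT = −€146.73 million, contributing k·(−c·ΔT) = (−€146.73 million) / 0.4817 ≈ −€304.6 million.
Net ΔY = k(ΔG − c·ΔT) = (+€200.27 million) / 0.4817 ≈ +€415.8 million.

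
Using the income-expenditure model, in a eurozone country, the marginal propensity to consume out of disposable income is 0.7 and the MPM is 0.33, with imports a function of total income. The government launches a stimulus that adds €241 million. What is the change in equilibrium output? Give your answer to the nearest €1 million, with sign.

+€383 million

Expenditure multiplier = 1/(1 − c + m) = 1/(1 − 0.7 + 0.33) = 1/0.63 ≈ 1.587.
ΔY = k × ΔG = (+€241 million) / 0.63 ≈ +€383 million.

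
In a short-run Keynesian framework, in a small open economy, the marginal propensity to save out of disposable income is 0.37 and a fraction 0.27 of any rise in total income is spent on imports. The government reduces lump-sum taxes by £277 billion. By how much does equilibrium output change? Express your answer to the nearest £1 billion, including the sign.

MPC = 1 − MPS = 1 − 0.37 = 0.63.
A lump-sum tax change of −£277 billion shifts disposable income by +£277 billion; first-round consumption changes by −c × ΔT = −0.63 × (−£277 billion) = +£174.51 billion.
Expenditure multiplier = 1/(1 − c + m) = 1/(1 − 0.63 + 0.27) = 1/0.64 ≈ 1.563.
The tax multiplier is −c × k ≈ −0.984, so ΔY = k × (−c·ΔT) = (+£174.51 billion) / 0.64 ≈ +£273 billion.

+£273 billion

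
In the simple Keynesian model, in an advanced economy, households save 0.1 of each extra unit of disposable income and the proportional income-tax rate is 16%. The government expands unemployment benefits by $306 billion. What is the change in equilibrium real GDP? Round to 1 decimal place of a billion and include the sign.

MPC = 1 − MPS = 1 − 0.1 = 0.9.
The transfer change shifts disposable income by +$306 billion, so first-round consumption changes by c·ΔTR = 0.9 × (+$306 billion) = +$275.4 billion.
Expenditure multiplier = 1/(1 − c(1−t)) = 1/(1 − 0.9×0.84) = 1/0.244 ≈ 4.098.
The transfer multiplier is c × k ≈ 3.689, so ΔY = k × (c·ΔTR) = (+$275.4 billion) / 0.244 ≈ +$1,128.7 billion.

+$1,128.7 billion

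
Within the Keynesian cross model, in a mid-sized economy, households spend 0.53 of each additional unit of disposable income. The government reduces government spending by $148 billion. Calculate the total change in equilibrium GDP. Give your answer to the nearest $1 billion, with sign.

Spending multiplier = 1/(1 − MPC) = 1/(1 − 0.53) = 1/0.47 ≈ 2.128.
ΔY = k × ΔG = (−$148 billion) / 0.47 ≈ −$315 billion.

−$315 billion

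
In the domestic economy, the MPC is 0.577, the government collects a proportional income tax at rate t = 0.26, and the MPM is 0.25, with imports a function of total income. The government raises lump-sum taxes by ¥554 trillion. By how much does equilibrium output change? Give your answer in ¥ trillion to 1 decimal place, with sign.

A lump-sum tax change of +¥554 trillion shifts disposable income by −¥554 trillion; first-round consumption changes by −c × ΔT = −0.577 × (+¥554 trillion) = −¥319.658 trillion.
Expenditure multiplier = 1/(1 − c(1−t) + m) = 1/(1 − 0.577×0.74 + 0.25) = 1/0.82302 ≈ 1.215.
The tax multiplier is −c × k ≈ −0.701, so ΔY = k × (−c·ΔT) = (−¥319.658 trillion) / 0.82302 ≈ −¥388.4 trillion.

−¥388.4 trillion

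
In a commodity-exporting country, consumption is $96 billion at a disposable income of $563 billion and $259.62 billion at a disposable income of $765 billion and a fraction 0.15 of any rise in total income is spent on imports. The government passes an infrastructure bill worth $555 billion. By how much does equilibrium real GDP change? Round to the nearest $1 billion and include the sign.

MPC = ΔC/ΔYd = (259.62 − 96)/(765 − 563) = 163.62/202 = 0.81.
Government-spending multiplier = 1/(1 − c + m) = 1/(1 − 0.81 + 0.15) = 1/0.34 ≈ 2.941.
ΔY = k × ΔG = (+$555 billion) / 0.34 ≈ +$1,632 billion.

+$1,632 billion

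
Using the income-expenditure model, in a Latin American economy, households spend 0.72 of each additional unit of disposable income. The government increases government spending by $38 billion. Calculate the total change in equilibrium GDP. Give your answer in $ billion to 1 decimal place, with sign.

+$135.7 billion

Expenditure multiplier = 1/(1 − MPC) = 1/(1 − 0.72) = 1/0.28 ≈ 3.571.
ΔY = k × ΔG = (+$38 billion) / 0.28 ≈ +$135.7 billion.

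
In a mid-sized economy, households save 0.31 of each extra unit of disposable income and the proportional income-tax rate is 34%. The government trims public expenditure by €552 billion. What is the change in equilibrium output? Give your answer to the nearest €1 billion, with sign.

MPC = 1 − MPS = 1 − 0.31 = 0.69.
Spending multiplier = 1/(1 − c(1−t)) = 1/(1 − 0.69×0.66) = 1/0.5446 ≈ 1.836.
ΔY = k × ΔG = (−€552 billion) / 0.5446 ≈ −€1,014 billion.

−€1,014 billion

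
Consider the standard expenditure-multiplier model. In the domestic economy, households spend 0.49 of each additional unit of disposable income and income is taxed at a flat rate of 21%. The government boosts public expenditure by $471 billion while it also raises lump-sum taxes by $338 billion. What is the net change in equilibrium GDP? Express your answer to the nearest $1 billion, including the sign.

+$498 billion

Expenditure multiplier = 1/(1 − c(1−t)) = 1/(1 − 0.49×0.79) = 1/0.6129 ≈ 1.632.
ΔG contributes k·ΔG = (+$471 billion) / 0.6129 ≈ +$768.5 billion.
ΔT of +$338 billion changes first-round spending by −c·ΔT = −$165.62 billion, contributing k·(−c·ΔT) = (−$165.62 billion) / 0.6129 ≈ −$270.2 billion.
Net ΔY = k(ΔG − c·ΔT) = (+$305.38 billion) / 0.6129 ≈ +$498 billion.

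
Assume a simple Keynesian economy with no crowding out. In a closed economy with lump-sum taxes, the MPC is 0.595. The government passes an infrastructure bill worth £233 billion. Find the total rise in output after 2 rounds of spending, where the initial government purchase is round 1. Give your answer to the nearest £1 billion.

Round 1 adds ΔG = £233 billion; each later round is MPC = 0.595 times the previous.
After 2 rounds: 233 + 138.635 = ΔG·(1 − c^2)/(1 − c) = 233 × (1 − 0.354025)/0.405 ≈ £372 billion.

£372 billion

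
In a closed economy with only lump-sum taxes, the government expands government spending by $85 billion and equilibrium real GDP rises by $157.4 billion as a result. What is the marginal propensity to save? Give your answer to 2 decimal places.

Implied spending multiplier k = ΔY/ΔG = 157.4/85 ≈ 1.8518.
Since k = 1/(1 − MPC), MPC = 1 − 1/k = 1 − ΔG/ΔY = 1 − 85/157.4 ≈ 0.46.
MPS = 1 − MPC = 0.54.

0.54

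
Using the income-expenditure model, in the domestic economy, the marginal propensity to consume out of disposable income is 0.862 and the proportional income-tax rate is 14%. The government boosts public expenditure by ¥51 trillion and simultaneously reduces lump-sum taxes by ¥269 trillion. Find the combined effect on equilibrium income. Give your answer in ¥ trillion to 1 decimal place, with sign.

Expenditure multiplier = 1/(1 − c(1−t)) = 1/(1 − 0.862×0.86) = 1/0.25868 ≈ 3.866.
ΔG contributes k·ΔG = (+¥51 trillion) / 0.25868 ≈ +¥197.2 trillion.
ΔT of −¥269 trillion changes first-round spending by −c·ΔT = +¥231.878 trillion, contributing k·(−c·ΔT) = (+¥231.878 trillion) / 0.25868 ≈ +¥896.4 trillion.
Net ΔY = k(ΔG − c·ΔT) = (+¥282.878 trillion) / 0.25868 ≈ +¥1,093.5 trillion.

+¥1,093.5 trillion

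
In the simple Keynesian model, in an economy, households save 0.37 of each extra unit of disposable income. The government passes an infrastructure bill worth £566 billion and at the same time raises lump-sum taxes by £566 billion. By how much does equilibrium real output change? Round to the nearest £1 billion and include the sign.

MPC = 1 − MPS = 1 − 0.37 = 0.63.
Expenditure multiplier = 1/(1 − MPC) = 1/(1 − 0.63) = 1/0.37 ≈ 2.703.
ΔG contributes k·ΔG = (+£566 billion) / 0.37 ≈ +£1,529.7 billion.
ΔT of +£566 billion changes first-round spending by −c·ΔT = −£356.58 billion, contributing k·(−c·ΔT) = (−£356.58 billion) / 0.37 ≈ −£963.7 billion.
With ΔG = ΔT and no other leakages, the balanced-budget multiplier is 1, so ΔY = ΔG = +£566 billion.

+£566 billion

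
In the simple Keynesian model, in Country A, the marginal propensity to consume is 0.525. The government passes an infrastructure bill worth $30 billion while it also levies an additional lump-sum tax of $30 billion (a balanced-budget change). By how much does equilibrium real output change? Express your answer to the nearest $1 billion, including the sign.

+$30 billion

Expenditure multiplier = 1/(1 − MPC) = 1/(1 − 0.525) = 1/0.475 ≈ 2.105.
ΔG contributes k·ΔG = (+$30 billion) / 0.475 ≈ +$63.2 billion.
ΔT of +$30 billion changes first-round spending by −c·ΔT = −$15.75 billion, contributing k·(−c·ΔT) = (−$15.75 billion) / 0.475 ≈ −$33.2 billion.
With ΔG = ΔT and no other leakages, the balanced-budget multiplier is 1, so ΔY = ΔG = +$30 billion.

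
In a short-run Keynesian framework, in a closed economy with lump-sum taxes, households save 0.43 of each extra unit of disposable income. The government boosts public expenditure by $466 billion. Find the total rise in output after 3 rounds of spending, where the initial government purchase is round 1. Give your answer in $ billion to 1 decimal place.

MPC = 1 − MPS = 1 − 0.43 = 0.57.
Round 1 adds ΔG = $466 billion; each later round is MPC = 0.57 times the previous.
After 3 rounds: 466 + 265.62 + 151.4034 = ΔG·(1 − c^3)/(1 − c) = 466 × (1 − 0.185193)/0.43 ≈ $883 billion.

$883.0 billion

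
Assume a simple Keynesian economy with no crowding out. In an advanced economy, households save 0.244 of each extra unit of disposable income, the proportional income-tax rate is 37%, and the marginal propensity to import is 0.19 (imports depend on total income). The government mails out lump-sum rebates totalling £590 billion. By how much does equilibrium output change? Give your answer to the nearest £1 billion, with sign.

MPC = 1 − MPS = 1 − 0.244 = 0.756.
A lump-sum tax change of −£590 billion shifts disposable income by +£590 billion; first-round consumption changes by −c × ΔT = −0.756 × (−£590 billion) = +£446.04 billion.
Expenditure multiplier = 1/(1 − c(1−t) + m) = 1/(1 − 0.756×0.63 + 0.19) = 1/0.71372 ≈ 1.401.
The tax multiplier is −c × k ≈ −1.059, so ΔY = k × (−c·ΔT) = (+£446.04 billion) / 0.71372 ≈ +£625 billion.

+£625 billion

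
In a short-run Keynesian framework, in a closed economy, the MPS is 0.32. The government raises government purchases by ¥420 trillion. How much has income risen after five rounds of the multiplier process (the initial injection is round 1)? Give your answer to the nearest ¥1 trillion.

MPC = 1 − MPS = 1 − 0.32 = 0.68.
Round 1 adds ΔG = ¥420 trillion; each later round is MPC = 0.68 times the previous.
After 5 rounds: 420 + 285.6 + 194.208 + 132.06144 + 89.8017792 = ΔG·(1 − c^5)/(1 − c) = 420 × (1 − 0.1453933568)/0.32 ≈ ¥1,122 trillion.

¥1,122 trillion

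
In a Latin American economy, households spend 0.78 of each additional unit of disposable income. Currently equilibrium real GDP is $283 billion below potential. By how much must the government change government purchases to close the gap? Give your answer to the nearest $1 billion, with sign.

Spending multiplier = 1/(1 − MPC) = 1/(1 − 0.78) = 1/0.22 ≈ 4.545.
Need ΔY = +$283 billion, so ΔG = ΔY/k = (+$283 billion) × 0.22 ≈ +$62 billion.
The government should increase government purchases by $62 billion.

+$62 billion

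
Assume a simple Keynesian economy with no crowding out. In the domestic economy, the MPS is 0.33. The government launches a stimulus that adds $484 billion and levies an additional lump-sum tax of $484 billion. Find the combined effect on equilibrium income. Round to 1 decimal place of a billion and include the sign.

+$484.0 billion

MPC = 1 − MPS = 1 − 0.33 = 0.67.
Expenditure multiplier = 1/(1 − MPC) = 1/(1 − 0.67) = 1/0.33 ≈ 3.03.
ΔG contributes k·ΔG = (+$484 billion) / 0.33 ≈ +$1,466.7 billion.
ΔT of +$484 billion changes first-round spending by −c·ΔT = −$324.28 billion, contributing k·(−c·ΔT) = (−$324.28 billion) / 0.33 ≈ −$982.7 billion.
With ΔG = ΔT and no other leakages, the balanced-budget multiplier is 1, so ΔY = ΔG = +$484 billion.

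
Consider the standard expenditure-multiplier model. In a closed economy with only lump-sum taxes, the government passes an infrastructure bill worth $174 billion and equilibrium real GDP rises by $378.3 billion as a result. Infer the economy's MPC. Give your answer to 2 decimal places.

Implied spending multiplier k = ΔY/ΔG = 378.3/174 ≈ 2.1741.
Since k = 1/(1 − MPC), MPC = 1 − 1/k = 1 − ΔG/ΔY = 1 − 174/378.3 ≈ 0.54.

0.54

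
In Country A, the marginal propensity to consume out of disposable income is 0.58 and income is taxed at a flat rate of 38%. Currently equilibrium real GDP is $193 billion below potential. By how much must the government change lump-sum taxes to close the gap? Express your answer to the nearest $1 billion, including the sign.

Spending multiplier = 1/(1 − c(1−t)) = 1/(1 − 0.58×0.62) = 1/0.6404 ≈ 1.562.
Tax multiplier = −c·k = −0.58/0.6404 ≈ −0.906. Need ΔY = +$193 billion, so ΔT = ΔY/(−c·k) = −(+$193 billion) × 0.6404 / 0.58 ≈ −$213 billion.
The government should cut lump-sum taxes by $213 billion.

−$213 billion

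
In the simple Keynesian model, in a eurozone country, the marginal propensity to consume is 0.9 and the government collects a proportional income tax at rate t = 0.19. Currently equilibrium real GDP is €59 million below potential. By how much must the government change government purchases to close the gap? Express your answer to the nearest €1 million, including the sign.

+€16 million

Spending multiplier = 1/(1 − c(1−t)) = 1/(1 − 0.9×0.81) = 1/0.271 ≈ 3.69.
Need ΔY = +€59 million, so ΔG = ΔY/k = (+€59 million) × 0.271 ≈ +€16 million.
The government should increase government purchases by €16 million.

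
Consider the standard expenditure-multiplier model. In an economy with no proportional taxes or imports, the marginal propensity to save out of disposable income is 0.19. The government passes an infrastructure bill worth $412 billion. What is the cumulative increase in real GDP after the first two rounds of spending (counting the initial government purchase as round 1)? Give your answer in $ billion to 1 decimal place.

MPC = 1 − MPS = 1 − 0.19 = 0.81.
Round 1 adds ΔG = $412 billion; each later round is MPC = 0.81 times the previous.
After 2 rounds: 412 + 333.72 = ΔG·(1 − c^2)/(1 − c) = 412 × (1 − 0.6561)/0.19 ≈ $745.7 billion.

$745.7 billion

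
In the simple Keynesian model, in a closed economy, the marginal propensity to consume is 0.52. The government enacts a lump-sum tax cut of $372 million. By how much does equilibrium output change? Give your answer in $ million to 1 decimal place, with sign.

+$403.0 million

A lump-sum tax change of −$372 million shifts disposable income by +$372 million; first-round consumption changes by −c × ΔT = −0.52 × (−$372 million) = +$193.44 million.
Expenditure multiplier = 1/(1 − MPC) = 1/(1 − 0.52) = 1/0.48 ≈ 2.083.
The tax multiplier is −c × k ≈ −1.083, so ΔY = k × (−c·ΔT) = (+$193.44 million) / 0.48 = +$403 million.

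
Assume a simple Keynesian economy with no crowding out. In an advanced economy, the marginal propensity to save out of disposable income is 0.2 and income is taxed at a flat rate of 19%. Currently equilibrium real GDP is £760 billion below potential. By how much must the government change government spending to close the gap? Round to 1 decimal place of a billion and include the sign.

+£267.5 billion

MPC = 1 − MPS = 1 − 0.2 = 0.8.
Spending multiplier = 1/(1 − c(1−t)) = 1/(1 − 0.8×0.81) = 1/0.352 ≈ 2.841.
Need ΔY = +£760 billion, so ΔG = ΔY/k = (+£760 billion) × 0.352 ≈ +£267.5 billion.
The government should increase government spending by £267.5 billion.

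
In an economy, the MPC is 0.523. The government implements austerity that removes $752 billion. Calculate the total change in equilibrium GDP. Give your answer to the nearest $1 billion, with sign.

−$1,577 billion

Expenditure multiplier = 1/(1 − MPC) = 1/(1 − 0.523) = 1/0.477 ≈ 2.096.
ΔY = k × ΔG = (−$752 billion) / 0.477 ≈ −$1,577 billion.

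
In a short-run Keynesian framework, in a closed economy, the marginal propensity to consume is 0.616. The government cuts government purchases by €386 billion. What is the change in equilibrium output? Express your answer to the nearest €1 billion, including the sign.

−€1,005 billion

Government-spending multiplier = 1/(1 − MPC) = 1/(1 − 0.616) = 1/0.384 ≈ 2.604.
ΔY = k × ΔG = (−€386 billion) / 0.384 ≈ −€1,005 billion.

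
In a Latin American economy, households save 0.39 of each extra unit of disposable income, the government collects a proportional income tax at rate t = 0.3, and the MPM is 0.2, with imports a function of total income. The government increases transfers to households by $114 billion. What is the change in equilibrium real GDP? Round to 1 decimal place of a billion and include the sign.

MPC = 1 − MPS = 1 − 0.39 = 0.61.
The transfer change shifts disposable income by +$114 billion, so first-round consumption changes by c·ΔTR = 0.61 × (+$114 billion) = +$69.54 billion.
Expenditure multiplier = 1/(1 − c(1−t) + m) = 1/(1 − 0.61×0.7 + 0.2) = 1/0.773 ≈ 1.294.
The transfer multiplier is c × k ≈ 0.789, so ΔY = k × (c·ΔTR) = (+$69.54 billion) / 0.773 ≈ +$90 billion.

+$90.0 billion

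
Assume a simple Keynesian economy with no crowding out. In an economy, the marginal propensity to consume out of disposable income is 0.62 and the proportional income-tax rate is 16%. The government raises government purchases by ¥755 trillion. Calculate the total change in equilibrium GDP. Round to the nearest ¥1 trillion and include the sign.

+¥1,576 trillion

Government-spending multiplier = 1/(1 − c(1−t)) = 1/(1 − 0.62×0.84) = 1/0.4792 ≈ 2.087.
ΔY = k × ΔG = (+¥755 trillion) / 0.4792 ≈ +¥1,576 trillion.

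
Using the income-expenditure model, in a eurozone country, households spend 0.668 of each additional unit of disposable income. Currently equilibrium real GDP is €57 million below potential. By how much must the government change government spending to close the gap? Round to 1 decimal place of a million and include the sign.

Spending multiplier = 1/(1 − MPC) = 1/(1 − 0.668) = 1/0.332 ≈ 3.012.
Need ΔY = +€57 million, so ΔG = ΔY/k = (+€57 million) × 0.332 ≈ +€18.9 million.
The government should increase government spending by €18.9 million.

+€18.9 million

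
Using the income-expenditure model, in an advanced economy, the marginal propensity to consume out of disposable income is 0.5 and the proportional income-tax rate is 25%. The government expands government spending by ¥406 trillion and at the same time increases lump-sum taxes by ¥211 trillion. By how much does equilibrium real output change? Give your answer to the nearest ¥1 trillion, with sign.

+¥481 trillion

Expenditure multiplier = 1/(1 − c(1−t)) = 1/(1 − 0.5×0.75) = 1/0.625 = 1.6.
ΔG contributes k·ΔG = (+¥406 trillion) / 0.625 = +¥649.6 trillion.
ΔT of +¥211 trillion changes first-round spending by −c·ΔT = −¥105.5 trillion, contributing k·(−c·ΔT) = (−¥105.5 trillion) / 0.625 = −¥168.8 trillion.
Net ΔY = k(ΔG − c·ΔT) = (+¥300.5 trillion) / 0.625 ≈ +¥481 trillion.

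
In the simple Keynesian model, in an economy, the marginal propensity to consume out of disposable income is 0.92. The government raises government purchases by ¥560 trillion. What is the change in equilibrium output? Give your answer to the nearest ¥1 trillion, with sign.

Government-spending multiplier = 1/(1 − MPC) = 1/(1 − 0.92) = 1/0.08 = 12.5.
ΔY = k × ΔG = (+¥560 trillion) / 0.08 = +¥7,000 trillion.

+¥7,000 trillion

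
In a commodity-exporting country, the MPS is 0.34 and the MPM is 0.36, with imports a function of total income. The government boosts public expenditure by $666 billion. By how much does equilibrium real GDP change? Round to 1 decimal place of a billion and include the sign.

MPC = 1 − MPS = 1 − 0.34 = 0.66.
Government-spending multiplier = 1/(1 − c + m) = 1/(1 − 0.66 + 0.36) = 1/0.7 ≈ 1.429.
ΔY = k × ΔG = (+$666 billion) / 0.7 ≈ +$951.4 billion.

+$951.4 billion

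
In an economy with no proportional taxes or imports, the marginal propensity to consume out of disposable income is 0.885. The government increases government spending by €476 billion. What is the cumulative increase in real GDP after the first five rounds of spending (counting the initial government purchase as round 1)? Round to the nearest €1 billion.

€1,892 billion

Round 1 adds ΔG = €476 billion; each later round is MPC = 0.885 times the previous.
After 5 rounds: 476 + 421.26 + 372.8151 + 329.9413635 + 291.9981066975 = ΔG·(1 − c^5)/(1 − c) = 476 × (1 − 0.542895639553125)/0.115 ≈ €1,892 billion.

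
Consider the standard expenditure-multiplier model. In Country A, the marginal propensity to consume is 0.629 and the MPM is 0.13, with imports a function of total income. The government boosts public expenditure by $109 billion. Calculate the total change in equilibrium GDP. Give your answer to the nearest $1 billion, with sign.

Spending multiplier = 1/(1 − c + m) = 1/(1 − 0.629 + 0.13) = 1/0.501 ≈ 1.996.
ΔY = k × ΔG = (+$109 billion) / 0.501 ≈ +$218 billion.

+$218 billion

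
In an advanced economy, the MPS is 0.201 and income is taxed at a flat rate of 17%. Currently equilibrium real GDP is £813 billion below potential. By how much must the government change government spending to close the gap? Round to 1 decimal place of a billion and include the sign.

+£273.8 billion

MPC = 1 − MPS = 1 − 0.201 = 0.799.
Spending multiplier = 1/(1 − c(1−t)) = 1/(1 − 0.799×0.83) = 1/0.33683 ≈ 2.969.
Need ΔY = +£813 billion, so ΔG = ΔY/k = (+£813 billion) × 0.33683 ≈ +£273.8 billion.
The government should increase government spending by £273.8 billion.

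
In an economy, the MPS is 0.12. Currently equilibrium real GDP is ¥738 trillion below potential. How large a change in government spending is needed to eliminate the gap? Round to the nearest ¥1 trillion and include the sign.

MPC = 1 − MPS = 1 − 0.12 = 0.88.
Spending multiplier = 1/(1 − MPC) = 1/(1 − 0.88) = 1/0.12 ≈ 8.333.
Need ΔY = +¥738 trillion, so ΔG = ΔY/k = (+¥738 trillion) × 0.12 ≈ +¥89 trillion.
The government should increase government spending by ¥89 trillion.

+¥89 trillion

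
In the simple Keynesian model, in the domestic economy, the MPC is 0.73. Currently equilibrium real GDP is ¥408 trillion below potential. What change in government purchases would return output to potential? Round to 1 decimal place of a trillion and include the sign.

Spending multiplier = 1/(1 − MPC) = 1/(1 − 0.73) = 1/0.27 ≈ 3.704.
Need ΔY = +¥408 trillion, so ΔG = ΔY/k = (+¥408 trillion) × 0.27 ≈ +¥110.2 trillion.
The government should increase government purchases by ¥110.2 trillion.

+¥110.2 trillion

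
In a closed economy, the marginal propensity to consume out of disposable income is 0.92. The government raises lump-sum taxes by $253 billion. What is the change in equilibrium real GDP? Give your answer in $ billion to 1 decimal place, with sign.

−$2,909.5 billion

A lump-sum tax change of +$253 billion shifts disposable income by −$253 billion; first-round consumption changes by −c × ΔT = −0.92 × (+$253 billion) = −$232.76 billion.
Expenditure multiplier = 1/(1 − MPC) = 1/(1 − 0.92) = 1/0.08 = 12.5.
The tax multiplier is −c × k = −11.5, so ΔY = k × (−c·ΔT) = (−$232.76 billion) / 0.08 = −$2,909.5 billion.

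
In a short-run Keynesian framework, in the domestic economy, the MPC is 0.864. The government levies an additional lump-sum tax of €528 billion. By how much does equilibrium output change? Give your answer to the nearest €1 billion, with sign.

A lump-sum tax change of +€528 billion shifts disposable income by −€528 billion; first-round consumption changes by −c × ΔT = −0.864 × (+€528 billion) = −€456.192 billion.
Expenditure multiplier = 1/(1 − MPC) = 1/(1 − 0.864) = 1/0.136 ≈ 7.353.
The tax multiplier is −c × k ≈ −6.353, so ΔY = k × (−c·ΔT) = (−€456.192 billion) / 0.136 ≈ −€3,354 billion.

−€3,354 billion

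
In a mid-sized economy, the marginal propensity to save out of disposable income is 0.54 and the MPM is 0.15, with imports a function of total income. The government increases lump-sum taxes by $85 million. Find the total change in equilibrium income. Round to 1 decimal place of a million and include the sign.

MPC = 1 − MPS = 1 − 0.54 = 0.46.
A lump-sum tax change of +$85 million shifts disposable income by −$85 million; first-round consumption changes by −c × ΔT = −0.46 × (+$85 million) = −$39.1 million.
Expenditure multiplier = 1/(1 − c + m) = 1/(1 − 0.46 + 0.15) = 1/0.69 ≈ 1.449.
The tax multiplier is −c × k ≈ −0.667, so ΔY = k × (−c·ΔT) = (−$39.1 million) / 0.69 ≈ −$56.7 million.

−$56.7 million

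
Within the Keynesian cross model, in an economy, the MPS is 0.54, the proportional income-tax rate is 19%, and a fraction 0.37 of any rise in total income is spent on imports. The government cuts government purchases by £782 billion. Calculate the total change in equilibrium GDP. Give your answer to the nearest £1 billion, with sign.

MPC = 1 − MPS = 1 − 0.54 = 0.46.
Expenditure multiplier = 1/(1 − c(1−t) + m) = 1/(1 − 0.46×0.81 + 0.37) = 1/0.9974 ≈ 1.003.
ΔY = k × ΔG = (−£782 billion) / 0.9974 ≈ −£784 billion.

−£784 billion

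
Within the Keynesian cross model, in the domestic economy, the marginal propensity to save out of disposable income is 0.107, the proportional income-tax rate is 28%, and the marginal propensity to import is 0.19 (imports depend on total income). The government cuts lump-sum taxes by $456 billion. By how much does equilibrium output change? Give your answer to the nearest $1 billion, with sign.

MPC = 1 − MPS = 1 − 0.107 = 0.893.
A lump-sum tax change of −$456 billion shifts disposable income by +$456 billion; first-round consumption changes by −c × ΔT = −0.893 × (−$456 billion) = +$407.208 billion.
Expenditure multiplier = 1/(1 − c(1−t) + m) = 1/(1 − 0.893×0.72 + 0.19) = 1/0.54704 ≈ 1.828.
The tax multiplier is −c × k ≈ −1.632, so ΔY = k × (−c·ΔT) = (+$407.208 billion) / 0.54704 ≈ +$744 billion.

+$744 billion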